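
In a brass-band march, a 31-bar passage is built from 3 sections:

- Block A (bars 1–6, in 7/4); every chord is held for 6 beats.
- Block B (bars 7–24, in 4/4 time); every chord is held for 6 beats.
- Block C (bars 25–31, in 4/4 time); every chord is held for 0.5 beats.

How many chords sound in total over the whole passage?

75 chords

A: 6 bars × 7 beats = 42 beats; 6 beats/chord → 7 chords.
B: 18 bars × 4 beats = 72 beats; 6 beats/chord → 12 chords.
C: 7 bars × 4 beats = 28 beats; 0.5 beats/chord → 56 chords.
Total: 7 + 12 + 56 = 75.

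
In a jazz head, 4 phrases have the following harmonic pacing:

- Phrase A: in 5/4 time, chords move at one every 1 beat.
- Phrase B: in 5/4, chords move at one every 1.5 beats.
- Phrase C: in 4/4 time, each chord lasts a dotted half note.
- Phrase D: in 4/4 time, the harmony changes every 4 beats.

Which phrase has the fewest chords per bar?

A: 5/1 = 5 chords/bar.
B: 5/1.5 = 10/3 chords/bar.
C: 4/3 = 4/3 chords/bar.
D: 4/4 = 1 chord/bar.
Slowest is D at 1 chords/bar.

Phrase D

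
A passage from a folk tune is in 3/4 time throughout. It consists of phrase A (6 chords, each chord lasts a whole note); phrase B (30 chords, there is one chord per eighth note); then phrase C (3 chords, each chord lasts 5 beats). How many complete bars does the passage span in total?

18 bars

A: 6 × 4 = 24 beats = 8 bars.
B: 30 × 0.5 = 15 beats = 5 bars.
C: 3 × 5 = 15 beats = 5 bars.
Total: 8 + 5 + 5 = 18 bars.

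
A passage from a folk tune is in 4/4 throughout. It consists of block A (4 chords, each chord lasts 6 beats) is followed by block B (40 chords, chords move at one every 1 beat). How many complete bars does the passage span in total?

A: 4 × 6 = 24 beats = 6 bars.
B: 40 × 1 = 40 beats = 10 bars.
Total: 6 + 10 = 16 bars.

16 bars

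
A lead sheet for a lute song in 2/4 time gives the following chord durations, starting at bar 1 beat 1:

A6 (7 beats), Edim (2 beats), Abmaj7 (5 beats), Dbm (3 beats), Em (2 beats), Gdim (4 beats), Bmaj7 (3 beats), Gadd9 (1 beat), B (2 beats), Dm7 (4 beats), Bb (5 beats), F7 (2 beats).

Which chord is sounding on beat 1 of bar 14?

Gadd9

Beat 1 of bar 14 is beat (14−1)×2 + 1 = 27 overall.
Running totals: A6 ends at 7, Edim ends at 9, Abmaj7 ends at 14, Dbm ends at 17, Em ends at 19, Gdim ends at 23, Bmaj7 ends at 26, Gadd9 ends at 27.
Beat 27 falls within Gadd9.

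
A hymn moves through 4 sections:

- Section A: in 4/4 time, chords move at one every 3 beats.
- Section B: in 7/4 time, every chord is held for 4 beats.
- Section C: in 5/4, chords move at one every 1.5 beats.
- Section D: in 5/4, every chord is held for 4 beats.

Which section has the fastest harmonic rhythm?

Section C

A: 4/3 = 4/3 chords/bar.
B: 7/4 = 1.75 chords/bar.
C: 5/1.5 = 10/3 chords/bar.
D: 5/4 = 1.25 chords/bar.
Fastest is C at 10/3 chords/bar.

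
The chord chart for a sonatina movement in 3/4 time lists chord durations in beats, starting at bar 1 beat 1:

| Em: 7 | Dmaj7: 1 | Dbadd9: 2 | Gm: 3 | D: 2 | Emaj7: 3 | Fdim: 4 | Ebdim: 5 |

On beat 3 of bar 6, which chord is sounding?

Emaj7

Beat 3 of bar 6 is beat (6−1)×3 + 3 = 18 overall.
Running totals: Em ends at 7, Dmaj7 ends at 8, Dbadd9 ends at 10, Gm ends at 13, D ends at 15, Emaj7 ends at 18.
Beat 18 falls within Emaj7.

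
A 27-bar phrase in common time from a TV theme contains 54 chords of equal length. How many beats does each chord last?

27 bars × 4 beats/bar = 108 beats total.
108 beats ÷ 54 chords = 2 beats per chord.
(That is a half note.)

2 beats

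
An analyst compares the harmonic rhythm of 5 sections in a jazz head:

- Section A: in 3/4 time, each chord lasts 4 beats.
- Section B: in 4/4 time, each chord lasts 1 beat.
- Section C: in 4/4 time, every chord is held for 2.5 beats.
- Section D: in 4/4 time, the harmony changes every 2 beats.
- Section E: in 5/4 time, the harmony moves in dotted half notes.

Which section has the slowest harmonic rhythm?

A: 3/4 = 0.75 chords/bar.
B: 4/1 = 4 chords/bar.
C: 4/2.5 = 1.6 chords/bar.
D: 4/2 = 2 chords/bar.
E: 5/3 = 5/3 chords/bar.
Slowest is A at 0.75 chords/bar.

Section A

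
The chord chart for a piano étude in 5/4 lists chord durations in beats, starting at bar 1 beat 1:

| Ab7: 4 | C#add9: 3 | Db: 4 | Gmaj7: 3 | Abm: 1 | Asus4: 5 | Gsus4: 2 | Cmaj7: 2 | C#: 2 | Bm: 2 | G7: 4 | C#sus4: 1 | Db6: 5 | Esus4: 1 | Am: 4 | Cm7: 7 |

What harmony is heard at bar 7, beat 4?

Beat 4 of bar 7 is beat (7−1)×5 + 4 = 34 overall.
Running totals: Ab7 ends at 4, C#add9 ends at 7, Db ends at 11, Gmaj7 ends at 14, Abm ends at 15, Asus4 ends at 20, Gsus4 ends at 22, Cmaj7 ends at 24, C# ends at 26, Bm ends at 28, G7 ends at 32, C#sus4 ends at 33, Db6 ends at 38.
Beat 34 falls within Db6.

Db6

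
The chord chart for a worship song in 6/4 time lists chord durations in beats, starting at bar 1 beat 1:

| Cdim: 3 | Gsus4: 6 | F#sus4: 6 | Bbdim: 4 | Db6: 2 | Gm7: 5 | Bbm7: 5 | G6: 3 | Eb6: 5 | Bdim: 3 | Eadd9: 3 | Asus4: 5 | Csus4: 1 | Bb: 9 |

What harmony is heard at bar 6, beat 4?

Beat 4 of bar 6 is beat (6−1)×6 + 4 = 34 overall.
Running totals: Cdim ends at 3, Gsus4 ends at 9, F#sus4 ends at 15, Bbdim ends at 19, Db6 ends at 21, Gm7 ends at 26, Bbm7 ends at 31, G6 ends at 34.
Beat 34 falls within G6.

G6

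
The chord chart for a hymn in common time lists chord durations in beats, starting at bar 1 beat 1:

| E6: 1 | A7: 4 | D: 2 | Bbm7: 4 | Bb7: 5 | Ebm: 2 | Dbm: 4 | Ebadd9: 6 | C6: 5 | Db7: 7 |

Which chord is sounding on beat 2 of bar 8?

Beat 2 of bar 8 is beat (8−1)×4 + 2 = 30 overall.
Running totals: E6 ends at 1, A7 ends at 5, D ends at 7, Bbm7 ends at 11, Bb7 ends at 16, Ebm ends at 18, Dbm ends at 22, Ebadd9 ends at 28, C6 ends at 33.
Beat 30 falls within C6.

C6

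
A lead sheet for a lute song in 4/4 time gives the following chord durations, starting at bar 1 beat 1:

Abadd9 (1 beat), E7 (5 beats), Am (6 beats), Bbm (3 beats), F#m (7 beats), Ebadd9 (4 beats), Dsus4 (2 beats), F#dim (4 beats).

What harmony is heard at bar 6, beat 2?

Beat 2 of bar 6 is beat (6−1)×4 + 2 = 22 overall.
Running totals: Abadd9 ends at 1, E7 ends at 6, Am ends at 12, Bbm ends at 15, F#m ends at 22.
Beat 22 falls within F#m.

F#m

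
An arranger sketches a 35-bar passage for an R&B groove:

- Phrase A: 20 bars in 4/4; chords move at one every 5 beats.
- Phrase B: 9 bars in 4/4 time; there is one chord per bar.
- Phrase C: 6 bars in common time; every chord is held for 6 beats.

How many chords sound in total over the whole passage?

A: 20·4 = 80 beats, 80/5 = 16 chords.
B: 9·4 = 36 beats, 36/4 = 9 chords.
C: 6·4 = 24 beats, 24/6 = 4 chords.
Total: 16 + 9 + 4 = 29.

29 chords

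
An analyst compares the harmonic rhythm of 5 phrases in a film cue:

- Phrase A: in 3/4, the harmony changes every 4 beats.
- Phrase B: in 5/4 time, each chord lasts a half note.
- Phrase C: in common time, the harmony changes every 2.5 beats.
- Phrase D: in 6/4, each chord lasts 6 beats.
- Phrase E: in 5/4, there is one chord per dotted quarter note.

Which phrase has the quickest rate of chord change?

A: 3 beats/bar ÷ 4 beats/chord = 0.75 chords/bar.
B: 5 beats/bar ÷ 2 beats/chord = 2.5 chords/bar.
C: 4 beats/bar ÷ 2.5 beats/chord = 1.6 chords/bar.
D: 6 beats/bar ÷ 6 beats/chord = 1 chord/bar.
E: 5 beats/bar ÷ 1.5 beats/chord = 10/3 chords/bar.
Fastest is E at 10/3 chords/bar.

Phrase E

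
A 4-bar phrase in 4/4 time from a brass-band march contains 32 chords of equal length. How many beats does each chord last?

4 bars × 4 beats/bar = 16 beats total.
16 beats ÷ 32 chords = 0.5 beats per chord.
(That is an eighth note.)

0.5 beats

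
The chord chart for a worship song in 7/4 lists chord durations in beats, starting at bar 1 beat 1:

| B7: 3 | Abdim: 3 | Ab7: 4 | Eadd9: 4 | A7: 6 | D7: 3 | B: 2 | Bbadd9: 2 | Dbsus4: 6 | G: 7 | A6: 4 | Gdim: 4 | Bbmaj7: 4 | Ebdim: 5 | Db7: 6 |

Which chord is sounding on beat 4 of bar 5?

Dbsus4

Beat 4 of bar 5 is beat (5−1)×7 + 4 = 32 overall.
Running totals: B7 ends at 3, Abdim ends at 6, Ab7 ends at 10, Eadd9 ends at 14, A7 ends at 20, D7 ends at 23, B ends at 25, Bbadd9 ends at 27, Dbsus4 ends at 33.
Beat 32 falls within Dbsus4.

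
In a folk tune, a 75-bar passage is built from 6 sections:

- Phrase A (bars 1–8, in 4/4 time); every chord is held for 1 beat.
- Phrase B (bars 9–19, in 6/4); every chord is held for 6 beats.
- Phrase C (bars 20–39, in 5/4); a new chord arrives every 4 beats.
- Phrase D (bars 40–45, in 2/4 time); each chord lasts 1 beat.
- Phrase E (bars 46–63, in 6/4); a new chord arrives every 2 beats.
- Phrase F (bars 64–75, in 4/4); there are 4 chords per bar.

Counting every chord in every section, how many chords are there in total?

A has 32 beats and chords last 1 each, so 32 chords.
B has 66 beats and chords last 6 each, so 11 chords.
C has 100 beats and chords last 4 each, so 25 chords.
D has 12 beats and chords last 1 each, so 12 chords.
E has 108 beats and chords last 2 each, so 54 chords.
F has 48 beats and chords last 1 each, so 48 chords.
Total: 32 + 11 + 25 + 12 + 54 + 48 = 182.

182 chords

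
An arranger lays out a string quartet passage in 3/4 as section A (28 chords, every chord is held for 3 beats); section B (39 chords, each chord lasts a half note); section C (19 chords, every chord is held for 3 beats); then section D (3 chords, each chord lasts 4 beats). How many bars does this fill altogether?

77 bars

A: 28 × 3 = 84 beats = 28 bars.
B: 39 × 2 = 78 beats = 26 bars.
C: 19 × 3 = 57 beats = 19 bars.
D: 3 × 4 = 12 beats = 4 bars.
Total: 28 + 26 + 19 + 4 = 77 bars.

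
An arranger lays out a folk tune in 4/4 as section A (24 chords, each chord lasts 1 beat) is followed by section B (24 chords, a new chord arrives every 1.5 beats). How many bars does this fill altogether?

A: 24 × 1 = 24 beats = 6 bars.
B: 24 × 1.5 = 36 beats = 9 bars.
Total: 6 + 9 = 15 bars.

15 bars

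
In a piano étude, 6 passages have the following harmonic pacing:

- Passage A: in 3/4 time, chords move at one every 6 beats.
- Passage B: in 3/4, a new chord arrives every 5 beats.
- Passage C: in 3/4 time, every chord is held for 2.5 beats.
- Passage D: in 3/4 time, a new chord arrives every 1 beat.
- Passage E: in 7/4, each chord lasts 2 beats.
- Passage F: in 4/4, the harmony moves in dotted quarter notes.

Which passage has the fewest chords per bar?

A: 3 beats/bar ÷ 6 beats/chord = 0.5 chords/bar.
B: 3 beats/bar ÷ 5 beats/chord = 0.6 chords/bar.
C: 3 beats/bar ÷ 2.5 beats/chord = 1.2 chords/bar.
D: 3 beats/bar ÷ 1 beat/chord = 3 chords/bar.
E: 7 beats/bar ÷ 2 beats/chord = 3.5 chords/bar.
F: 4 beats/bar ÷ 1.5 beats/chord = 8/3 chords/bar.
Slowest is A at 0.5 chords/bar.

Passage A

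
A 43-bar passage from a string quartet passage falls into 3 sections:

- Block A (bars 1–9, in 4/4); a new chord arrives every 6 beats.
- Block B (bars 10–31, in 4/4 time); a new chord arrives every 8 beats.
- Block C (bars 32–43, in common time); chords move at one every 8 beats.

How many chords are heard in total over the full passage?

A has 36 beats and chords last 6 each, so 6 chords.
B has 88 beats and chords last 8 each, so 11 chords.
C has 48 beats and chords last 8 each, so 6 chords.
Total: 6 + 11 + 6 = 23.

23 chords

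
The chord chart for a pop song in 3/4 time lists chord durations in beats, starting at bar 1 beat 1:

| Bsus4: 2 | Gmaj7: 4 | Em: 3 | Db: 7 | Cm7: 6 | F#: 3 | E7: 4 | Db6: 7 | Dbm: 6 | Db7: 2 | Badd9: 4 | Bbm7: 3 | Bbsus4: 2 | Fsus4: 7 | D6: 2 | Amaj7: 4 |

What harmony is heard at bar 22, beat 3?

Beat 3 of bar 22 is beat (22−1)×3 + 3 = 66 overall.
Running totals: Bsus4 ends at 2, Gmaj7 ends at 6, Em ends at 9, Db ends at 16, Cm7 ends at 22, F# ends at 25, E7 ends at 29, Db6 ends at 36, Dbm ends at 42, Db7 ends at 44, Badd9 ends at 48, Bbm7 ends at 51, Bbsus4 ends at 53, Fsus4 ends at 60, D6 ends at 62, Amaj7 ends at 66.
Beat 66 falls within Amaj7.

Amaj7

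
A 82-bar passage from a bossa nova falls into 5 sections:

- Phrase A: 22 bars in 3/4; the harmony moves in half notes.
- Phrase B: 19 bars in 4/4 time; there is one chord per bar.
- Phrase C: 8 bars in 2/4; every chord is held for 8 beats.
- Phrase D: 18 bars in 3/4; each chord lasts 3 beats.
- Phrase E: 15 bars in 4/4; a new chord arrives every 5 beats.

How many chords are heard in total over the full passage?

A: 22·3 = 66 beats, 66/2 = 33 chords.
B: 19·4 = 76 beats, 76/4 = 19 chords.
C: 8·2 = 16 beats, 16/8 = 2 chords.
D: 18·3 = 54 beats, 54/3 = 18 chords.
E: 15·4 = 60 beats, 60/5 = 12 chords.
Total: 33 + 19 + 2 + 18 + 12 = 84.

84 chords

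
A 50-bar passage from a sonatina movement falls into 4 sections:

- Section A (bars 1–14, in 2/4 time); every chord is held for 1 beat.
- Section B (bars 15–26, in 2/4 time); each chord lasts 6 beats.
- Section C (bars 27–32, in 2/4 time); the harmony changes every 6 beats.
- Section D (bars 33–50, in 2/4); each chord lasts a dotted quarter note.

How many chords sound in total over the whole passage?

58 chords

A: 14·2 = 28 beats, 28/1 = 28 chords.
B: 12·2 = 24 beats, 24/6 = 4 chords.
C: 6·2 = 12 beats, 12/6 = 2 chords.
D: 18·2 = 36 beats, 36/1.5 = 24 chords.
Total: 28 + 4 + 2 + 24 = 58.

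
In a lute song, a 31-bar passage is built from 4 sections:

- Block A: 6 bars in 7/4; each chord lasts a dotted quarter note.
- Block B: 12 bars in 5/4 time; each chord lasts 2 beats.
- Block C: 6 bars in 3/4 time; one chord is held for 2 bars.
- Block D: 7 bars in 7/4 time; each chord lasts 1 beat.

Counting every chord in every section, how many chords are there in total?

A has 42 beats and chords last 1.5 each, so 28 chords.
B has 60 beats and chords last 2 each, so 30 chords.
C has 18 beats and chords last 6 each, so 3 chords.
D has 49 beats and chords last 1 each, so 49 chords.
Total: 28 + 30 + 3 + 49 = 110.

110 chords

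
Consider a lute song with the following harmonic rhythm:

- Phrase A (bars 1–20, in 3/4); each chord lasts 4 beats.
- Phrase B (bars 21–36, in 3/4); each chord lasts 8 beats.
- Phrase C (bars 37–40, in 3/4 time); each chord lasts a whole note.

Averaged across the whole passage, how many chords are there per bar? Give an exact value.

0.6 chords per bar

A: 20 × 3 = 60 beats ÷ 4 = 15 chords.
B: 16 × 3 = 48 beats ÷ 8 = 6 chords.
C: 4 × 3 = 12 beats ÷ 4 = 3 chords.
Overall: 24 chords over 40 bars → 24/40 = 0.6 chords per bar.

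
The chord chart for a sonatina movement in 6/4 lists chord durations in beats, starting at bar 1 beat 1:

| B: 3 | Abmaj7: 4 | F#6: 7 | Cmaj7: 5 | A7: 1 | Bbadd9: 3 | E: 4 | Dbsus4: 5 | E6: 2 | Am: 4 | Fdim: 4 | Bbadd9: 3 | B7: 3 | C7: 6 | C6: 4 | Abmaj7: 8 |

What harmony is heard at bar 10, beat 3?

Beat 3 of bar 10 is beat (10−1)×6 + 3 = 57 overall.
Running totals: B ends at 3, Abmaj7 ends at 7, F#6 ends at 14, Cmaj7 ends at 19, A7 ends at 20, Bbadd9 ends at 23, E ends at 27, Dbsus4 ends at 32, E6 ends at 34, Am ends at 38, Fdim ends at 42, Bbadd9 ends at 45, B7 ends at 48, C7 ends at 54, C6 ends at 58.
Beat 57 falls within C6.

C6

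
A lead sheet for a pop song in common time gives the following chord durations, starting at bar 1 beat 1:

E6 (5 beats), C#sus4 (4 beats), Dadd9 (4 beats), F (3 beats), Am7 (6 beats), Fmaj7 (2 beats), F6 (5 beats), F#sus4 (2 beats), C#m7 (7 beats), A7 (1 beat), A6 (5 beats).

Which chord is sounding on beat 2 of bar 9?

Beat 2 of bar 9 is beat (9−1)×4 + 2 = 34 overall.
Running totals: E6 ends at 5, C#sus4 ends at 9, Dadd9 ends at 13, F ends at 16, Am7 ends at 22, Fmaj7 ends at 24, F6 ends at 29, F#sus4 ends at 31, C#m7 ends at 38.
Beat 34 falls within C#m7.

C#m7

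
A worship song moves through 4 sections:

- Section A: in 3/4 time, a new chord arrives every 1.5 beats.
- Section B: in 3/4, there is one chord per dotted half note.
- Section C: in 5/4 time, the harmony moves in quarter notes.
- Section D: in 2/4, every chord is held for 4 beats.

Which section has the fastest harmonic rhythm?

A: each chord is 1.5 beats in 3/4, so 2 per bar.
B: each chord is 3 beats in 3/4, so 1 per bar.
C: each chord is 1 beat in 5/4, so 5 per bar.
D: each chord is 4 beats in 2/4, so 0.5 per bar.
Fastest is C at 5 chords/bar.

Section C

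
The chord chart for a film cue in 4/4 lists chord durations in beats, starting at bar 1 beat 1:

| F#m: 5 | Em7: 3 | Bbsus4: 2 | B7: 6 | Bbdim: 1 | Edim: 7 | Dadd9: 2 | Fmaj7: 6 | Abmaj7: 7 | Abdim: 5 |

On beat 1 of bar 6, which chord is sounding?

Beat 1 of bar 6 is beat (6−1)×4 + 1 = 21 overall.
Running totals: F#m ends at 5, Em7 ends at 8, Bbsus4 ends at 10, B7 ends at 16, Bbdim ends at 17, Edim ends at 24.
Beat 21 falls within Edim.

Edim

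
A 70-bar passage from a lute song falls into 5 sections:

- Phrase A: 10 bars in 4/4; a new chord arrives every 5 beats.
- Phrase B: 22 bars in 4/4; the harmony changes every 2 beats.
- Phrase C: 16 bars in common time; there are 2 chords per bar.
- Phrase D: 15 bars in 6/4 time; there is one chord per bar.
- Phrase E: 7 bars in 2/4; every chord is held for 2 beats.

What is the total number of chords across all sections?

106 chords

A: 10 bars × 4 beats = 40 beats; 5 beats/chord → 8 chords.
B: 22 bars × 4 beats = 88 beats; 2 beats/chord → 44 chords.
C: 16 bars × 4 beats = 64 beats; 2 beats/chord → 32 chords.
D: 15 bars × 6 beats = 90 beats; 6 beats/chord → 15 chords.
E: 7 bars × 2 beats = 14 beats; 2 beats/chord → 7 chords.
Total: 8 + 44 + 32 + 15 + 7 = 106.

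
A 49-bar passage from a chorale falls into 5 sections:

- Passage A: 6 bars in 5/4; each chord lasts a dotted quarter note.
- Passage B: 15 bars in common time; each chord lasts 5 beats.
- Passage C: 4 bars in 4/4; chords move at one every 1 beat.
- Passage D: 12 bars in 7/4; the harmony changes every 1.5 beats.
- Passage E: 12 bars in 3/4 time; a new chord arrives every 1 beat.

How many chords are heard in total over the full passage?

140 chords

A: 6·5 = 30 beats, 30/1.5 = 20 chords.
B: 15·4 = 60 beats, 60/5 = 12 chords.
C: 4·4 = 16 beats, 16/1 = 16 chords.
D: 12·7 = 84 beats, 84/1.5 = 56 chords.
E: 12·3 = 36 beats, 36/1 = 36 chords.
Total: 20 + 12 + 16 + 56 + 36 = 140.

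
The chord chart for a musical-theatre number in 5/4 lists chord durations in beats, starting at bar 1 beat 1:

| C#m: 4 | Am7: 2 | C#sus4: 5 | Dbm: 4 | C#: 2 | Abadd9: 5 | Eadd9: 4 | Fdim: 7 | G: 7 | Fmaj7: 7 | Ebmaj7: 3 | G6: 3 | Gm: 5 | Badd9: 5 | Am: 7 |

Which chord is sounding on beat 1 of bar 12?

Gm

Beat 1 of bar 12 is beat (12−1)×5 + 1 = 56 overall.
Running totals: C#m ends at 4, Am7 ends at 6, C#sus4 ends at 11, Dbm ends at 15, C# ends at 17, Abadd9 ends at 22, Eadd9 ends at 26, Fdim ends at 33, G ends at 40, Fmaj7 ends at 47, Ebmaj7 ends at 50, G6 ends at 53, Gm ends at 58.
Beat 56 falls within Gm.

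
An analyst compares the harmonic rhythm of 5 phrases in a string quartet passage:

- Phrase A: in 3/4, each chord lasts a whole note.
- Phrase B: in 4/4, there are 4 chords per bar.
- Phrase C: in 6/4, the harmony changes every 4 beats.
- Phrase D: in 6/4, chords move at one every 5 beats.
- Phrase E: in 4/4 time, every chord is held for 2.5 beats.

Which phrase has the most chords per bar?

Phrase B

A: 3/4 = 0.75 chords/bar.
B: 4/1 = 4 chords/bar.
C: 6/4 = 1.5 chords/bar.
D: 6/5 = 1.2 chords/bar.
E: 4/2.5 = 1.6 chords/bar.
Fastest is B at 4 chords/bar.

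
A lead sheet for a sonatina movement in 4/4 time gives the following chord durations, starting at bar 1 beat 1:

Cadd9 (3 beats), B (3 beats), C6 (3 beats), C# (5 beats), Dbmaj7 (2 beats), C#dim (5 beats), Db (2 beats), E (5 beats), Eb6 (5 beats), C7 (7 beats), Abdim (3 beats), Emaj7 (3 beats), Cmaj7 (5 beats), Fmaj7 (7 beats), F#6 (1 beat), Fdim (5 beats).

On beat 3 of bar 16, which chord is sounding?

Fdim

Beat 3 of bar 16 is beat (16−1)×4 + 3 = 63 overall.
Running totals: Cadd9 ends at 3, B ends at 6, C6 ends at 9, C# ends at 14, Dbmaj7 ends at 16, C#dim ends at 21, Db ends at 23, E ends at 28, Eb6 ends at 33, C7 ends at 40, Abdim ends at 43, Emaj7 ends at 46, Cmaj7 ends at 51, Fmaj7 ends at 58, F#6 ends at 59, Fdim ends at 64.
Beat 63 falls within Fdim.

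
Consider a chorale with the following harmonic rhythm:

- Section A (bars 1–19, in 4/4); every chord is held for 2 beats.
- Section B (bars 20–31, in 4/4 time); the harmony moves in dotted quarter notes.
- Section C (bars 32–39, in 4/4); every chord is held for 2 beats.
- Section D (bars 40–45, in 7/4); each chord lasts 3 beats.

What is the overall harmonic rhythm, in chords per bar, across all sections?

20/9 chords per bar

A: 19 × 4 = 76 beats ÷ 2 = 38 chords.
B: 12 × 4 = 48 beats ÷ 1.5 = 32 chords.
C: 8 × 4 = 32 beats ÷ 2 = 16 chords.
D: 6 × 7 = 42 beats ÷ 3 = 14 chords.
Overall: 100 chords over 45 bars → 100/45 = 20/9 chords per bar.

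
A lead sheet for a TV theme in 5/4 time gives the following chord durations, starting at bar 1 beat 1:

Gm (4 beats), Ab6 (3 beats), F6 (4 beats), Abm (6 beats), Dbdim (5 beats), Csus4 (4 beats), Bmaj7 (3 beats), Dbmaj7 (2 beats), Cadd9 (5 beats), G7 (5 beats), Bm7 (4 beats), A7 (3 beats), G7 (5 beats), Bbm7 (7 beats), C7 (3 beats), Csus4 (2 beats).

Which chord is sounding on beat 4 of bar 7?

Cadd9

Beat 4 of bar 7 is beat (7−1)×5 + 4 = 34 overall.
Running totals: Gm ends at 4, Ab6 ends at 7, F6 ends at 11, Abm ends at 17, Dbdim ends at 22, Csus4 ends at 26, Bmaj7 ends at 29, Dbmaj7 ends at 31, Cadd9 ends at 36.
Beat 34 falls within Cadd9.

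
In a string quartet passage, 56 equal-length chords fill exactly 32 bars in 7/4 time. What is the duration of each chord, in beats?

4 beats

32 bars × 7 beats/bar = 224 beats total.
224 beats ÷ 56 chords = 4 beats per chord.
(That is a whole note.)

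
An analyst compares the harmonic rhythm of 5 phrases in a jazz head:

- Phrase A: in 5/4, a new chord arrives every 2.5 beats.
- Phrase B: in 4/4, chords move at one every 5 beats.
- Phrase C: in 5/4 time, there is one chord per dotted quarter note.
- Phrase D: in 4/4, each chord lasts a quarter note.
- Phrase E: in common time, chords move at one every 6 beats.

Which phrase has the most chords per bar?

A: 5/2.5 = 2 chords/bar.
B: 4/5 = 0.8 chords/bar.
C: 5/1.5 = 10/3 chords/bar.
D: 4/1 = 4 chords/bar.
E: 4/6 = 2/3 chords/bar.
Fastest is D at 4 chords/bar.

Phrase D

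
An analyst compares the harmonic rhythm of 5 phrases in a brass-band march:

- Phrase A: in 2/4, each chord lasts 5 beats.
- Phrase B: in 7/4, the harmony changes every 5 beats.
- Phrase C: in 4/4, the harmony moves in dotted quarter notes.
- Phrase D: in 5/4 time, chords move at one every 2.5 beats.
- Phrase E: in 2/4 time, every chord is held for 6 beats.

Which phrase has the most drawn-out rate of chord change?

Phrase E

A: 2/5 = 0.4 chords/bar.
B: 7/5 = 1.4 chords/bar.
C: 4/1.5 = 8/3 chords/bar.
D: 5/2.5 = 2 chords/bar.
E: 2/6 = 1/3 chords/bar.
Slowest is E at 1/3 chords/bar.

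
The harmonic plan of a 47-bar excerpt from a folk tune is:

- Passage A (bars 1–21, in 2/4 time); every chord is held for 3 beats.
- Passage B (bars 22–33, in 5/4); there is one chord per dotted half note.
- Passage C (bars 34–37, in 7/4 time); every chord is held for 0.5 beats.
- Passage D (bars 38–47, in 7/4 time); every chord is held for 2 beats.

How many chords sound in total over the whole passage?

125 chords

A has 42 beats and chords last 3 each, so 14 chords.
B has 60 beats and chords last 3 each, so 20 chords.
C has 28 beats and chords last 0.5 each, so 56 chords.
D has 70 beats and chords last 2 each, so 35 chords.
Total: 14 + 20 + 56 + 35 = 125.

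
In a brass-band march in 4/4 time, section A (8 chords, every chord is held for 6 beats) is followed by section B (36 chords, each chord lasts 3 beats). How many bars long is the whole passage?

39 bars

A: 8 × 6 = 48 beats = 12 bars.
B: 36 × 3 = 108 beats = 27 bars.
Total: 12 + 27 = 39 bars.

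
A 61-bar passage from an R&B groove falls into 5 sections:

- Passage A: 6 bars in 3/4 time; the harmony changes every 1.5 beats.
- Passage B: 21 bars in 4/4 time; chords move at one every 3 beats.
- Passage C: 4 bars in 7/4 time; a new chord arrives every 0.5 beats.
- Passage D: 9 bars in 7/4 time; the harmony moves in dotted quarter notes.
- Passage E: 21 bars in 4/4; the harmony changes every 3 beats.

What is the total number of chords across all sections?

166 chords

A: 6·3 = 18 beats, 18/1.5 = 12 chords.
B: 21·4 = 84 beats, 84/3 = 28 chords.
C: 4·7 = 28 beats, 28/0.5 = 56 chords.
D: 9·7 = 63 beats, 63/1.5 = 42 chords.
E: 21·4 = 84 beats, 84/3 = 28 chords.
Total: 12 + 28 + 56 + 42 + 28 = 166.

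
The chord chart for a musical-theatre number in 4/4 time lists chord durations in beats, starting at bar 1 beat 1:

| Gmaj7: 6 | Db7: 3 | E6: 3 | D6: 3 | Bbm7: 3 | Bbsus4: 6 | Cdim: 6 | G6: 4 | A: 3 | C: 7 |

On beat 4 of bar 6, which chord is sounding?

Bbsus4

Beat 4 of bar 6 is beat (6−1)×4 + 4 = 24 overall.
Running totals: Gmaj7 ends at 6, Db7 ends at 9, E6 ends at 12, D6 ends at 15, Bbm7 ends at 18, Bbsus4 ends at 24.
Beat 24 falls within Bbsus4.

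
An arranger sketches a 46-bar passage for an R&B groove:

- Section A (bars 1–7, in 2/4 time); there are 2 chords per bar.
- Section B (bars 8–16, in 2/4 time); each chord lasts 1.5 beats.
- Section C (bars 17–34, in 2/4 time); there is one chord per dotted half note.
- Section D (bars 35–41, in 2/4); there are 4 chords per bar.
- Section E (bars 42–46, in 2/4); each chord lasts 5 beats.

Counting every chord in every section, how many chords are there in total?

68 chords

A: 7·2 = 14 beats, 14/1 = 14 chords.
B: 9·2 = 18 beats, 18/1.5 = 12 chords.
C: 18·2 = 36 beats, 36/3 = 12 chords.
D: 7·2 = 14 beats, 14/0.5 = 28 chords.
E: 5·2 = 10 beats, 10/5 = 2 chords.
Total: 14 + 12 + 12 + 28 + 2 = 68.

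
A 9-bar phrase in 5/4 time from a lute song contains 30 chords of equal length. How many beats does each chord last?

1.5 beats

9 bars × 5 beats/bar = 45 beats total.
45 beats ÷ 30 chords = 1.5 beats per chord.
(That is a dotted quarter note.)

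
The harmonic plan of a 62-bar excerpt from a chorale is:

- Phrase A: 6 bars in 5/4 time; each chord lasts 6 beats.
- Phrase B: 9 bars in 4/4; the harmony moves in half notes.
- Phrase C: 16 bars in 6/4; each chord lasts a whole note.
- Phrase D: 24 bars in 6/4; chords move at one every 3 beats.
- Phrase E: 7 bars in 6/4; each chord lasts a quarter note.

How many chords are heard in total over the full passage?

A: 6 bars × 5 beats = 30 beats; 6 beats/chord → 5 chords.
B: 9 bars × 4 beats = 36 beats; 2 beats/chord → 18 chords.
C: 16 bars × 6 beats = 96 beats; 4 beats/chord → 24 chords.
D: 24 bars × 6 beats = 144 beats; 3 beats/chord → 48 chords.
E: 7 bars × 6 beats = 42 beats; 1 beat/chord → 42 chords.
Total: 5 + 18 + 24 + 48 + 42 = 137.

137 chords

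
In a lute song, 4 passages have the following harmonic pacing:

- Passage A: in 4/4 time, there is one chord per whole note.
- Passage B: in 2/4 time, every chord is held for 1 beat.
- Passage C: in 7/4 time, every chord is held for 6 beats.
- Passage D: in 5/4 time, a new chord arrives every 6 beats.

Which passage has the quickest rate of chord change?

Passage B

A: 4 beats/bar ÷ 4 beats/chord = 1 chord/bar.
B: 2 beats/bar ÷ 1 beat/chord = 2 chords/bar.
C: 7 beats/bar ÷ 6 beats/chord = 7/6 chords/bar.
D: 5 beats/bar ÷ 6 beats/chord = 5/6 chords/bar.
Fastest is B at 2 chords/bar.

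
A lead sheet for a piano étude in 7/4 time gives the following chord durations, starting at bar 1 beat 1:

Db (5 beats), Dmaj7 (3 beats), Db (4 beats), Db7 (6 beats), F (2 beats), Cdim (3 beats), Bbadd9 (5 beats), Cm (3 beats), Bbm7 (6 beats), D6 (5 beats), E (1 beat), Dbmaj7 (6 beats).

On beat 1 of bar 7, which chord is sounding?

E

Beat 1 of bar 7 is beat (7−1)×7 + 1 = 43 overall.
Running totals: Db ends at 5, Dmaj7 ends at 8, Db ends at 12, Db7 ends at 18, F ends at 20, Cdim ends at 23, Bbadd9 ends at 28, Cm ends at 31, Bbm7 ends at 37, D6 ends at 42, E ends at 43.
Beat 43 falls within E.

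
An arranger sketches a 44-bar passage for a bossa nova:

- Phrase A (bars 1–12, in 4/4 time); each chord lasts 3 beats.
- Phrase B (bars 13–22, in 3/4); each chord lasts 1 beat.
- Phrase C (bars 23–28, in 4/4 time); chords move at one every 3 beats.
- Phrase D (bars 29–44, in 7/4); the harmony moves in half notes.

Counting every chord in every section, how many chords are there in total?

A: 12 bars × 4 beats = 48 beats; 3 beats/chord → 16 chords.
B: 10 bars × 3 beats = 30 beats; 1 beat/chord → 30 chords.
C: 6 bars × 4 beats = 24 beats; 3 beats/chord → 8 chords.
D: 16 bars × 7 beats = 112 beats; 2 beats/chord → 56 chords.
Total: 16 + 30 + 8 + 56 = 110.

110 chords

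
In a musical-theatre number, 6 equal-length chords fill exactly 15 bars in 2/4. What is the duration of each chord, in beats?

5 beats

15 bars × 2 beats/bar = 30 beats total.
30 beats ÷ 6 chords = 5 beats per chord.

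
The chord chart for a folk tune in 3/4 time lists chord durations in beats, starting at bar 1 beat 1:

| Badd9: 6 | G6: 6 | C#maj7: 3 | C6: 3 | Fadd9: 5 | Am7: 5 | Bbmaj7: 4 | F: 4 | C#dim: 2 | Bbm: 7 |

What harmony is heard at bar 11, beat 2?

Bbmaj7

Beat 2 of bar 11 is beat (11−1)×3 + 2 = 32 overall.
Running totals: Badd9 ends at 6, G6 ends at 12, C#maj7 ends at 15, C6 ends at 18, Fadd9 ends at 23, Am7 ends at 28, Bbmaj7 ends at 32.
Beat 32 falls within Bbmaj7.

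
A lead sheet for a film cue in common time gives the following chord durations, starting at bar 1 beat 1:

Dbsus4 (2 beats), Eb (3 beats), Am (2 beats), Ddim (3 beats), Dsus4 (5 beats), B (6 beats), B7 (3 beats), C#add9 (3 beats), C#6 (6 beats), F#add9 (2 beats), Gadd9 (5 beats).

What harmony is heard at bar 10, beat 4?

Beat 4 of bar 10 is beat (10−1)×4 + 4 = 40 overall.
Running totals: Dbsus4 ends at 2, Eb ends at 5, Am ends at 7, Ddim ends at 10, Dsus4 ends at 15, B ends at 21, B7 ends at 24, C#add9 ends at 27, C#6 ends at 33, F#add9 ends at 35, Gadd9 ends at 40.
Beat 40 falls within Gadd9.

Gadd9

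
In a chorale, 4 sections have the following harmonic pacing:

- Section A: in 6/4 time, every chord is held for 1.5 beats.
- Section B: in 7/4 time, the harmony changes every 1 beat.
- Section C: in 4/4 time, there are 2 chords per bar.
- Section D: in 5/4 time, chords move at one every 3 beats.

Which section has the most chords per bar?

Section B

A: 6/1.5 = 4 chords/bar.
B: 7/1 = 7 chords/bar.
C: 4/2 = 2 chords/bar.
D: 5/3 = 5/3 chords/bar.
Fastest is B at 7 chords/bar.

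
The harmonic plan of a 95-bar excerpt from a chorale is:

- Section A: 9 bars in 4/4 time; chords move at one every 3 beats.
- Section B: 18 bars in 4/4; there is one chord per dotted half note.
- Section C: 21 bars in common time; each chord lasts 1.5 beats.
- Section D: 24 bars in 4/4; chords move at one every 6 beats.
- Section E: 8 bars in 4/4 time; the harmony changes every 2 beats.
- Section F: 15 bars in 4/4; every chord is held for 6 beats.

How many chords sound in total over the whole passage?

A: 9 bars × 4 beats = 36 beats; 3 beats/chord → 12 chords.
B: 18 bars × 4 beats = 72 beats; 3 beats/chord → 24 chords.
C: 21 bars × 4 beats = 84 beats; 1.5 beats/chord → 56 chords.
D: 24 bars × 4 beats = 96 beats; 6 beats/chord → 16 chords.
E: 8 bars × 4 beats = 32 beats; 2 beats/chord → 16 chords.
F: 15 bars × 4 beats = 60 beats; 6 beats/chord → 10 chords.
Total: 12 + 24 + 56 + 16 + 16 + 10 = 134.

134 chords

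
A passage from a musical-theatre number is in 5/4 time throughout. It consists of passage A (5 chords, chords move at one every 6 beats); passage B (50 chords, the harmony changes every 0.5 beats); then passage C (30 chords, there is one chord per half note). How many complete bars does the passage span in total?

A: 5 × 6 = 30 beats = 6 bars.
B: 50 × 0.5 = 25 beats = 5 bars.
C: 30 × 2 = 60 beats = 12 bars.
Total: 6 + 5 + 12 = 23 bars.

23 bars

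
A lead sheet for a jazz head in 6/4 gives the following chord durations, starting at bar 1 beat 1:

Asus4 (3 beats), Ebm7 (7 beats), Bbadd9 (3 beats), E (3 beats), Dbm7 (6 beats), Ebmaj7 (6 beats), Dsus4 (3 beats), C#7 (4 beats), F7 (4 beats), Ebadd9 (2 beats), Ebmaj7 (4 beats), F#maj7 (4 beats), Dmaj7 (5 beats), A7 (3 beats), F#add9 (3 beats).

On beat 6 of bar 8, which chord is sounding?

Beat 6 of bar 8 is beat (8−1)×6 + 6 = 48 overall.
Running totals: Asus4 ends at 3, Ebm7 ends at 10, Bbadd9 ends at 13, E ends at 16, Dbm7 ends at 22, Ebmaj7 ends at 28, Dsus4 ends at 31, C#7 ends at 35, F7 ends at 39, Ebadd9 ends at 41, Ebmaj7 ends at 45, F#maj7 ends at 49.
Beat 48 falls within F#maj7.

F#maj7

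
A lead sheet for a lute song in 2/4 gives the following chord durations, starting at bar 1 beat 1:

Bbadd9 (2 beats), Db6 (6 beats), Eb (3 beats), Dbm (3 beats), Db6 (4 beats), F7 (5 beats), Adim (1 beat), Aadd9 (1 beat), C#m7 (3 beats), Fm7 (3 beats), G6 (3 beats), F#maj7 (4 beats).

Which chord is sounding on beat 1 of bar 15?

Beat 1 of bar 15 is beat (15−1)×2 + 1 = 29 overall.
Running totals: Bbadd9 ends at 2, Db6 ends at 8, Eb ends at 11, Dbm ends at 14, Db6 ends at 18, F7 ends at 23, Adim ends at 24, Aadd9 ends at 25, C#m7 ends at 28, Fm7 ends at 31.
Beat 29 falls within Fm7.

Fm7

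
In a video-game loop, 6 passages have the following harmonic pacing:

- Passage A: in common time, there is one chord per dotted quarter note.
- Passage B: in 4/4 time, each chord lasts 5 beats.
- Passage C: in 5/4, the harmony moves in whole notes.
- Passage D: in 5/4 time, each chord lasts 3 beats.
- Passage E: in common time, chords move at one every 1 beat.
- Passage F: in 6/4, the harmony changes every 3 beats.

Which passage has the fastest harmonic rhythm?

Passage E

A: each chord is 1.5 beats in 4/4, so 8/3 per bar.
B: each chord is 5 beats in 4/4, so 0.8 per bar.
C: each chord is 4 beats in 5/4, so 1.25 per bar.
D: each chord is 3 beats in 5/4, so 5/3 per bar.
E: each chord is 1 beat in 4/4, so 4 per bar.
F: each chord is 3 beats in 6/4, so 2 per bar.
Fastest is E at 4 chords/bar.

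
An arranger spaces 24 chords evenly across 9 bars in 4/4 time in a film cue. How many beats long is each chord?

9 bars × 4 beats/bar = 36 beats total.
36 beats ÷ 24 chords = 1.5 beats per chord.
(That is a dotted quarter note.)

1.5 beats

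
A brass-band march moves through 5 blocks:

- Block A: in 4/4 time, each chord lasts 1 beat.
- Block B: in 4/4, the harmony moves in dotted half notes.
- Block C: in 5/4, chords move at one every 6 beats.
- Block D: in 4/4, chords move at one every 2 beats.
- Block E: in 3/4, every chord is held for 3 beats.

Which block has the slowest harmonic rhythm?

Block C

A: 4 beats/bar ÷ 1 beat/chord = 4 chords/bar.
B: 4 beats/bar ÷ 3 beats/chord = 4/3 chords/bar.
C: 5 beats/bar ÷ 6 beats/chord = 5/6 chords/bar.
D: 4 beats/bar ÷ 2 beats/chord = 2 chords/bar.
E: 3 beats/bar ÷ 3 beats/chord = 1 chord/bar.
Slowest is C at 5/6 chords/bar.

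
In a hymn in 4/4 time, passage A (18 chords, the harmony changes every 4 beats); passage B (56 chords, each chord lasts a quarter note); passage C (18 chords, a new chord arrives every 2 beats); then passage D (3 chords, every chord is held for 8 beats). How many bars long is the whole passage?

A: 18 × 4 = 72 beats = 18 bars.
B: 56 × 1 = 56 beats = 14 bars.
C: 18 × 2 = 36 beats = 9 bars.
D: 3 × 8 = 24 beats = 6 bars.
Total: 18 + 14 + 9 + 6 = 47 bars.

47 bars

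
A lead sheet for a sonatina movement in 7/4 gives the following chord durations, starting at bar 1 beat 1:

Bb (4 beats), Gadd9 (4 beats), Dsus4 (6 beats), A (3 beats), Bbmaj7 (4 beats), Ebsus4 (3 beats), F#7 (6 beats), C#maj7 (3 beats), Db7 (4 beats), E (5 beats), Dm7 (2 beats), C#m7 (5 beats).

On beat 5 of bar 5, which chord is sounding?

Beat 5 of bar 5 is beat (5−1)×7 + 5 = 33 overall.
Running totals: Bb ends at 4, Gadd9 ends at 8, Dsus4 ends at 14, A ends at 17, Bbmaj7 ends at 21, Ebsus4 ends at 24, F#7 ends at 30, C#maj7 ends at 33.
Beat 33 falls within C#maj7.

C#maj7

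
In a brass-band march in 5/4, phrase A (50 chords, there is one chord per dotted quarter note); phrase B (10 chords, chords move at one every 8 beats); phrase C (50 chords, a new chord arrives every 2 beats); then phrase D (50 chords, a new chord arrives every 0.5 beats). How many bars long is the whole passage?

56 bars

A: 50 × 1.5 = 75 beats = 15 bars.
B: 10 × 8 = 80 beats = 16 bars.
C: 50 × 2 = 100 beats = 20 bars.
D: 50 × 0.5 = 25 beats = 5 bars.
Total: 15 + 16 + 20 + 5 = 56 bars.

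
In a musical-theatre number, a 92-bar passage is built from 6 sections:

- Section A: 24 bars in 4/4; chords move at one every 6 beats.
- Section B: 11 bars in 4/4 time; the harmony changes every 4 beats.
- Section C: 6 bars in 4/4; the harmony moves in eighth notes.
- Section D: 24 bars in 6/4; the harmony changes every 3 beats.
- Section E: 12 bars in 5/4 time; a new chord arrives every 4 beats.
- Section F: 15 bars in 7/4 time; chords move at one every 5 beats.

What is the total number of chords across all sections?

A: 24 bars × 4 beats = 96 beats; 6 beats/chord → 16 chords.
B: 11 bars × 4 beats = 44 beats; 4 beats/chord → 11 chords.
C: 6 bars × 4 beats = 24 beats; 0.5 beats/chord → 48 chords.
D: 24 bars × 6 beats = 144 beats; 3 beats/chord → 48 chords.
E: 12 bars × 5 beats = 60 beats; 4 beats/chord → 15 chords.
F: 15 bars × 7 beats = 105 beats; 5 beats/chord → 21 chords.
Total: 16 + 11 + 48 + 48 + 15 + 21 = 159.

159 chords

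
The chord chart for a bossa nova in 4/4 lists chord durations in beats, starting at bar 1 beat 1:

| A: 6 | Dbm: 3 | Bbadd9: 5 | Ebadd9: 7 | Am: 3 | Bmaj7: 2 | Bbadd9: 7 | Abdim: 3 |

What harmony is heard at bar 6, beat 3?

Am

Beat 3 of bar 6 is beat (6−1)×4 + 3 = 23 overall.
Running totals: A ends at 6, Dbm ends at 9, Bbadd9 ends at 14, Ebadd9 ends at 21, Am ends at 24.
Beat 23 falls within Am.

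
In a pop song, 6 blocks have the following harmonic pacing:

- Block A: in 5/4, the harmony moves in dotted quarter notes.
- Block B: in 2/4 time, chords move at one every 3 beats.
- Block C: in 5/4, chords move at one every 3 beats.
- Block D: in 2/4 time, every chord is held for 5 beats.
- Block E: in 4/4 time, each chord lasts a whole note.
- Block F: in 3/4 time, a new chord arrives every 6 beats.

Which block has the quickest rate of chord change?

Block A

A: each chord is 1.5 beats in 5/4, so 10/3 per bar.
B: each chord is 3 beats in 2/4, so 2/3 per bar.
C: each chord is 3 beats in 5/4, so 5/3 per bar.
D: each chord is 5 beats in 2/4, so 0.4 per bar.
E: each chord is 4 beats in 4/4, so 1 per bar.
F: each chord is 6 beats in 3/4, so 0.5 per bar.
Fastest is A at 10/3 chords/bar.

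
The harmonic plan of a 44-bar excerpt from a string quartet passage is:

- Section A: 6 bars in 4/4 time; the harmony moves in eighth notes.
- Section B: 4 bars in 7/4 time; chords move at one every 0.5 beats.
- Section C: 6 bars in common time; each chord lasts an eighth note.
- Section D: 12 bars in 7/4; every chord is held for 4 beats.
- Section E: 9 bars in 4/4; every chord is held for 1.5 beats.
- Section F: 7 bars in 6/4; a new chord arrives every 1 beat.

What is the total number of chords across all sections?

A has 24 beats and chords last 0.5 each, so 48 chords.
B has 28 beats and chords last 0.5 each, so 56 chords.
C has 24 beats and chords last 0.5 each, so 48 chords.
D has 84 beats and chords last 4 each, so 21 chords.
E has 36 beats and chords last 1.5 each, so 24 chords.
F has 42 beats and chords last 1 each, so 42 chords.
Total: 48 + 56 + 48 + 21 + 24 + 42 = 239.

239 chords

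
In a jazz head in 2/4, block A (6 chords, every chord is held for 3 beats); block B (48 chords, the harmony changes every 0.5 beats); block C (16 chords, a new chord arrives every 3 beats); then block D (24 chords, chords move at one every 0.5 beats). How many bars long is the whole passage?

A: 6 × 3 = 18 beats = 9 bars.
B: 48 × 0.5 = 24 beats = 12 bars.
C: 16 × 3 = 48 beats = 24 bars.
D: 24 × 0.5 = 12 beats = 6 bars.
Total: 9 + 12 + 24 + 6 = 51 bars.

51 bars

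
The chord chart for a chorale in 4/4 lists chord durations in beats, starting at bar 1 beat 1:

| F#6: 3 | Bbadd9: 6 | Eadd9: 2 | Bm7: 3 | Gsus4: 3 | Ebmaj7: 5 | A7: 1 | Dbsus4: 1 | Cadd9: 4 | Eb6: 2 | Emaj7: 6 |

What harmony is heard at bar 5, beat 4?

Ebmaj7

Beat 4 of bar 5 is beat (5−1)×4 + 4 = 20 overall.
Running totals: F#6 ends at 3, Bbadd9 ends at 9, Eadd9 ends at 11, Bm7 ends at 14, Gsus4 ends at 17, Ebmaj7 ends at 22.
Beat 20 falls within Ebmaj7.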